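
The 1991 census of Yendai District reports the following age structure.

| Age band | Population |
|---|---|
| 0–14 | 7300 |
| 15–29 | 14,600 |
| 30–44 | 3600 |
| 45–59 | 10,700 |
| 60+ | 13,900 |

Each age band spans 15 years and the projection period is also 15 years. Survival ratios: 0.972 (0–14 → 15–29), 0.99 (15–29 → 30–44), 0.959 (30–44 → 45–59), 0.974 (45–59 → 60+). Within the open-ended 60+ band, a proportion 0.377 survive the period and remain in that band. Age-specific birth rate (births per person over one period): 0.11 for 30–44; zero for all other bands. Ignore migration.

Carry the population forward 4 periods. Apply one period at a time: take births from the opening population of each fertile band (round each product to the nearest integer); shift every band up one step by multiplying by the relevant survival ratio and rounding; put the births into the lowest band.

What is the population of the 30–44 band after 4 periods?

After projecting period 1:
Births: 3600 × 0.11 = 396
15–29: 7300 × 0.972 = 7096
30–44: 14600 × 0.99 = 14454
45–59: 3600 × 0.959 = 3452
60+: 10700 × 0.974 + 13900 × 0.377 = 10422 + 5240 = 15662
Population now: 0–14=396, 15–29=7096, 30–44=14454, 45–59=3452, 60+=15662
After projecting period 2:
Births: 14454 × 0.11 = 1590
15–29: 396 × 0.972 = 385
30–44: 7096 × 0.99 = 7025
45–59: 14454 × 0.959 = 13861
60+: 3452 × 0.974 + 15662 × 0.377 = 3362 + 5905 = 9267
Population now: 0–14=1590, 15–29=385, 30–44=7025, 45–59=13861, 60+=9267
After projecting period 3:
Births: 7025 × 0.11 = 773
15–29: 1590 × 0.972 = 1545
30–44: 385 × 0.99 = 381
45–59: 7025 × 0.959 = 6737
60+: 13861 × 0.974 + 9267 × 0.377 = 13501 + 3494 = 16995
Population now: 0–14=773, 15–29=1545, 30–44=381, 45–59=6737, 60+=16995
After projecting period 4:
Births: 381 × 0.11 = 42
15–29: 773 × 0.972 = 751
30–44: 1545 × 0.99 = 1530
45–59: 381 × 0.959 = 365
60+: 6737 × 0.974 + 16995 × 0.377 = 6562 + 6407 = 12969
Population now: 0–14=42, 15–29=751, 30–44=1530, 45–59=365, 60+=12969

1530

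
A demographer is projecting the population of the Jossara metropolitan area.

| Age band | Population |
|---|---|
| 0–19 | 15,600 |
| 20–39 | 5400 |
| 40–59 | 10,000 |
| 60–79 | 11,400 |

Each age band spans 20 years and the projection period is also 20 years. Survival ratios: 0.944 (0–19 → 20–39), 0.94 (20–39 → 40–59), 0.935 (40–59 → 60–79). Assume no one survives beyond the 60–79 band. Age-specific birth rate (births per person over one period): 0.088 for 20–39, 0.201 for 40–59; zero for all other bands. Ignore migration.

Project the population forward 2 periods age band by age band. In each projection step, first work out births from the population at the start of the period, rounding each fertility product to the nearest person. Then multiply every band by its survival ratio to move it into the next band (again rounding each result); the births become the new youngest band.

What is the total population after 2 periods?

23250

After projecting period 1:
Births: 5400 × 0.088 = 475  |  10000 × 0.201 = 2010 — total 2485
20–39: 15600 × 0.944 = 14726
40–59: 5400 × 0.94 = 5076
60–79: 10000 × 0.935 = 9350
→ [2485, 14726, 5076, 9350]
After projecting period 2:
Births: 14726 × 0.088 = 1296  |  5076 × 0.201 = 1020 — total 2316
20–39: 2485 × 0.944 = 2346
40–59: 14726 × 0.94 = 13842
60–79: 5076 × 0.935 = 4746
→ [2316, 2346, 13842, 4746]
Total after period 2: 2316 + 2346 + 13842 + 4746 = 23250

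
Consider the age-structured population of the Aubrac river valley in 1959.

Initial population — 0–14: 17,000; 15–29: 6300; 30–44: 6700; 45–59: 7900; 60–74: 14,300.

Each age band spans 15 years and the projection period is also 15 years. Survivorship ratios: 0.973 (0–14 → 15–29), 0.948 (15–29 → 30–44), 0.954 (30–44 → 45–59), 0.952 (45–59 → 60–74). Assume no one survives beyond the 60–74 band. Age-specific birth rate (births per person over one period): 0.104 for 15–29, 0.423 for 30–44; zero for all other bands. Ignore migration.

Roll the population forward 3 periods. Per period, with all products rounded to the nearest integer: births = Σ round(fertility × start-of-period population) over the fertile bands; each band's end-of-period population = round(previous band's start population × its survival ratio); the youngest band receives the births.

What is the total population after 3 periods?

34719

Period 1.
Births: 6300 × 0.104 = 655 ; 6700 × 0.423 = 2834 → 3489
15–29: 17000 × 0.973 = 16541
30–44: 6300 × 0.948 = 5972
45–59: 6700 × 0.954 = 6392
60–74: 7900 × 0.952 = 7521
Giving 3489 / 16541 / 5972 / 6392 / 7521.
Period 2.
Births: 16541 × 0.104 = 1720 ; 5972 × 0.423 = 2526 → 4246
15–29: 3489 × 0.973 = 3395
30–44: 16541 × 0.948 = 15681
45–59: 5972 × 0.954 = 5697
60–74: 6392 × 0.952 = 6085
Giving 4246 / 3395 / 15681 / 5697 / 6085.
Period 3.
Births: 3395 × 0.104 = 353 ; 15681 × 0.423 = 6633 → 6986
15–29: 4246 × 0.973 = 4131
30–44: 3395 × 0.948 = 3218
45–59: 15681 × 0.954 = 14960
60–74: 5697 × 0.952 = 5424
Giving 6986 / 4131 / 3218 / 14960 / 5424.
Total after period 3: 6986 + 4131 + 3218 + 14960 + 5424 = 34719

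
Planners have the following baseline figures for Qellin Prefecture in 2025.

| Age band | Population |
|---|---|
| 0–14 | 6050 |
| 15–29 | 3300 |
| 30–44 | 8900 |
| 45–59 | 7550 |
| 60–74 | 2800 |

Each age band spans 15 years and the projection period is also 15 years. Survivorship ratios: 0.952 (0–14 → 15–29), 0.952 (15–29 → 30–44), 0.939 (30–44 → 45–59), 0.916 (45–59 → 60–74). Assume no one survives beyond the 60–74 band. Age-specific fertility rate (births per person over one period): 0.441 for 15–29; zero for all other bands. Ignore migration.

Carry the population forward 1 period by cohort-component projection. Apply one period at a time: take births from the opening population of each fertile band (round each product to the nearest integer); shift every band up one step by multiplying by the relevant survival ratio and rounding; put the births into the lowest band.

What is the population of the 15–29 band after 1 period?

5760

Numbering the groups 1..5 from youngest to oldest:
— Period 1 —
Births: 3300 * 0.441 = 1455
Group 2: 6050 * 0.952 = 5760
Group 3: 3300 * 0.952 = 3142
Group 4: 8900 * 0.939 = 8357
Group 5: 7550 * 0.916 = 6916
→ [1455, 5760, 3142, 8357, 6916]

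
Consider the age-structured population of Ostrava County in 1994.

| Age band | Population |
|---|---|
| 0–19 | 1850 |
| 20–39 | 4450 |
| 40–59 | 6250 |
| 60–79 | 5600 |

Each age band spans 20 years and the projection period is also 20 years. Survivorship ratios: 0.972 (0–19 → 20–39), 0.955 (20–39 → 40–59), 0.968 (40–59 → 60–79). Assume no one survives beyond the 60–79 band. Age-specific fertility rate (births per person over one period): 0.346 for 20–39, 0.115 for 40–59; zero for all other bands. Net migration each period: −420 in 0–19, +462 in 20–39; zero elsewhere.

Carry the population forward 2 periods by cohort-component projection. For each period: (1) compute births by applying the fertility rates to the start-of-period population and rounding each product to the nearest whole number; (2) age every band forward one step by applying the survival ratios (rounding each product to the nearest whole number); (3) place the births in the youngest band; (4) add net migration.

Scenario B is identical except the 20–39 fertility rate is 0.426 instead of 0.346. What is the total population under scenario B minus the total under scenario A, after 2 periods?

527

(Bands numbered youngest = 1 to oldest = 4.)
— Period 1 —
Births: 4450 × 0.346 = 1540, 6250 × 0.115 = 719 — total 2259
Band 2: 1850 × 0.972 = 1798
Band 3: 4450 × 0.955 = 4250
Band 4: 6250 × 0.968 = 6050
Net migration: Band 1 − 420 → 1839; Band 2 + 462 → 2260
→ [1839, 2260, 4250, 6050]
— Period 2 —
Births: 2260 × 0.346 = 782, 4250 × 0.115 = 489 — total 1271
Band 2: 1839 × 0.972 = 1788
Band 3: 2260 × 0.955 = 2158
Band 4: 4250 × 0.968 = 4114
Net migration: Band 1 − 420 → 851; Band 2 + 462 → 2250
→ [851, 2250, 2158, 4114]
Scenario A total after 2 periods: 9373
Scenario B projection —
— Period 1 —
Births: 4450 × 0.426 = 1896, 6250 × 0.115 = 719 — total 2615
Band 2: 1850 × 0.972 = 1798
Band 3: 4450 × 0.955 = 4250
Band 4: 6250 × 0.968 = 6050
Net migration: Band 1 − 420 → 2195; Band 2 + 462 → 2260
→ [2195, 2260, 4250, 6050]
— Period 2 —
Births: 2260 × 0.426 = 963, 4250 × 0.115 = 489 — total 1452
Band 2: 2195 × 0.972 = 2134
Band 3: 2260 × 0.955 = 2158
Band 4: 4250 × 0.968 = 4114
Net migration: Band 1 − 420 → 1032; Band 2 + 462 → 2596
→ [1032, 2596, 2158, 4114]
Scenario B total after 2 periods: 9900
Difference B − A = 9900 − 9373 = 527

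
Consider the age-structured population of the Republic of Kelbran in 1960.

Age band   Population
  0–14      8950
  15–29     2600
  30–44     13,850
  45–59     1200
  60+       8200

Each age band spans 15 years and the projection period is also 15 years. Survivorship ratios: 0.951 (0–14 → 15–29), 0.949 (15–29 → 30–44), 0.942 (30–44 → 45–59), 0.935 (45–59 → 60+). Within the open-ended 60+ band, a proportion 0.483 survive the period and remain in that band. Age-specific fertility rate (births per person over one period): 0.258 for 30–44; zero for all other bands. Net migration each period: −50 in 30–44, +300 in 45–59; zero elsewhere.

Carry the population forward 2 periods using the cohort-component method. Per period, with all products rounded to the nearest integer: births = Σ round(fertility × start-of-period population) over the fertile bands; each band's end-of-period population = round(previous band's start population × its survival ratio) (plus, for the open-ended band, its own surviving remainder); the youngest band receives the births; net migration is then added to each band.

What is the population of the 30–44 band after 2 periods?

8027

Let group 1 be 0–14 through group 5 = 60+.
After projecting period 1:
Births: 13850 * 0.258 = 3573
Group 2: 8950 * 0.951 = 8511
Group 3: 2600 * 0.949 = 2467
Group 4: 13850 * 0.942 = 13047
Group 5: 1200 * 0.935 + 8200 * 0.483 = 1122 + 3961 = 5083
Net migration: Group 3 − 50 → 2417; Group 4 + 300 → 13347
Giving 3573 / 8511 / 2417 / 13347 / 5083.
After projecting period 2:
Births: 2417 * 0.258 = 624
Group 2: 3573 * 0.951 = 3398
Group 3: 8511 * 0.949 = 8077
Group 4: 2417 * 0.942 = 2277
Group 5: 13347 * 0.935 + 5083 * 0.483 = 12479 + 2455 = 14934
Net migration: Group 3 − 50 → 8027; Group 4 + 300 → 2577
Giving 624 / 3398 / 8027 / 2577 / 14934.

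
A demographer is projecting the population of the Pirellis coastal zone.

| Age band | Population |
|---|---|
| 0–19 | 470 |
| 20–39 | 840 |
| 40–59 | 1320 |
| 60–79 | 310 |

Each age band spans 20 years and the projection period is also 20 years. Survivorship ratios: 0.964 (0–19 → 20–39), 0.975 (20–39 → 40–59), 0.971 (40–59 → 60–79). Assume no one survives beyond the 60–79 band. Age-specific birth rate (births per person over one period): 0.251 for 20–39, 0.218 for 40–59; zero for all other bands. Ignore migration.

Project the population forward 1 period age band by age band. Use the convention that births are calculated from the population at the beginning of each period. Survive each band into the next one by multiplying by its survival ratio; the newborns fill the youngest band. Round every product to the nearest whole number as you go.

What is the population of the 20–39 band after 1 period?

453

After projecting period 1:
Births: 840 × 0.251 = 211 ; 1320 × 0.218 = 288 → 499
20–39: 470 × 0.964 = 453
40–59: 840 × 0.975 = 819
60–79: 1320 × 0.971 = 1282
→ [499, 453, 819, 1282]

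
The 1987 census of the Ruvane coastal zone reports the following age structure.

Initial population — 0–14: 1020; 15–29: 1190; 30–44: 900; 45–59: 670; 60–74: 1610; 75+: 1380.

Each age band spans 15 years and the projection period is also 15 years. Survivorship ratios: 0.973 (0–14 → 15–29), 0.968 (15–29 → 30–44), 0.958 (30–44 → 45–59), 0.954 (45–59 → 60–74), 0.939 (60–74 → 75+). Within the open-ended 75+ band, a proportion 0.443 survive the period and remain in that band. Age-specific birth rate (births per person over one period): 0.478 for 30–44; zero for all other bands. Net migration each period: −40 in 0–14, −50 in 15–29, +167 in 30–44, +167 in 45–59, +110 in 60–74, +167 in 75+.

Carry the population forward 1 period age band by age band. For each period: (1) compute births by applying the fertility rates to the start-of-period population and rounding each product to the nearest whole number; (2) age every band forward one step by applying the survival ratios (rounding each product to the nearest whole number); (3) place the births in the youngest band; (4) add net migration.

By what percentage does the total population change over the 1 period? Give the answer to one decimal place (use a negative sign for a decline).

— Period 1 —
Births: 900 × 0.478 = 430
15–29: 1020 × 0.973 = 992
30–44: 1190 × 0.968 = 1152
45–59: 900 × 0.958 = 862
60–74: 670 × 0.954 = 639
75+: 1610 × 0.939 + 1380 × 0.443 = 1512 + 611 = 2123
Net migration: 0–14 − 40 → 390; 15–29 − 50 → 942; 30–44 + 167 → 1319; 45–59 + 167 → 1029; 60–74 + 110 → 749; 75+ + 167 → 2290
End of period: [390, 942, 1319, 1029, 749, 2290]
Total: 6770 → 6719; change = -51; percentage change = -0.8%

-0.8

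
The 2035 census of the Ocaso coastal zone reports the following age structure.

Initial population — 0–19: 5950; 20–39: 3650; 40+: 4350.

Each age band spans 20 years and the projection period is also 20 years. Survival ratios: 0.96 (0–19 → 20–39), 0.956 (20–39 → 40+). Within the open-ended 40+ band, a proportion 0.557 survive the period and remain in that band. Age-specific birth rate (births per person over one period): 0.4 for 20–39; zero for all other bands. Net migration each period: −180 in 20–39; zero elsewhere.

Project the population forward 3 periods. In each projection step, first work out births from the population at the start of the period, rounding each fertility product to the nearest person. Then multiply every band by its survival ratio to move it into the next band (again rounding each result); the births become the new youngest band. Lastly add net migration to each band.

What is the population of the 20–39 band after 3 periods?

Period 1.
Births: 3650 × 0.4 = 1460
20–39: 5950 × 0.96 = 5712
40+: 3650 × 0.956 + 4350 × 0.557 = 3489 + 2423 = 5912
Net migration: 20–39 − 180 → 5532
→ [1460, 5532, 5912]
Period 2.
Births: 5532 × 0.4 = 2213
20–39: 1460 × 0.96 = 1402
40+: 5532 × 0.956 + 5912 × 0.557 = 5289 + 3293 = 8582
Net migration: 20–39 − 180 → 1222
→ [2213, 1222, 8582]
Period 3.
Births: 1222 × 0.4 = 489
20–39: 2213 × 0.96 = 2124
40+: 1222 × 0.956 + 8582 × 0.557 = 1168 + 4780 = 5948
Net migration: 20–39 − 180 → 1944
→ [489, 1944, 5948]

1944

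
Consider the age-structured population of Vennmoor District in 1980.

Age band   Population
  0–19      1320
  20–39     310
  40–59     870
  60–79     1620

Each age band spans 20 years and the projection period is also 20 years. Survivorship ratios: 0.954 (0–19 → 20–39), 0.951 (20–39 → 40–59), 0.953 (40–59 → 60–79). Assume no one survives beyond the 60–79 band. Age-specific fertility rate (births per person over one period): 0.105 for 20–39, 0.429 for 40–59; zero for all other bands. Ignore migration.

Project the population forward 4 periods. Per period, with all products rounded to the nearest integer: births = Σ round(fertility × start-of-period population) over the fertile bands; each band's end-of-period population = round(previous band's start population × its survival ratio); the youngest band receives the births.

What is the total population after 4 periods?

Period 1:
Births: 310 × 0.105 = 33, 870 × 0.429 = 373 ⇒ total 406
20–39: 1320 × 0.954 = 1259
40–59: 310 × 0.951 = 295
60–79: 870 × 0.953 = 829
→ [406, 1259, 295, 829]
Period 2:
Births: 1259 × 0.105 = 132, 295 × 0.429 = 127 ⇒ total 259
20–39: 406 × 0.954 = 387
40–59: 1259 × 0.951 = 1197
60–79: 295 × 0.953 = 281
→ [259, 387, 1197, 281]
Period 3:
Births: 387 × 0.105 = 41, 1197 × 0.429 = 514 ⇒ total 555
20–39: 259 × 0.954 = 247
40–59: 387 × 0.951 = 368
60–79: 1197 × 0.953 = 1141
→ [555, 247, 368, 1141]
Period 4:
Births: 247 × 0.105 = 26, 368 × 0.429 = 158 ⇒ total 184
20–39: 555 × 0.954 = 529
40–59: 247 × 0.951 = 235
60–79: 368 × 0.953 = 351
→ [184, 529, 235, 351]
Total after period 4: 184 + 529 + 235 + 351 = 1299

1299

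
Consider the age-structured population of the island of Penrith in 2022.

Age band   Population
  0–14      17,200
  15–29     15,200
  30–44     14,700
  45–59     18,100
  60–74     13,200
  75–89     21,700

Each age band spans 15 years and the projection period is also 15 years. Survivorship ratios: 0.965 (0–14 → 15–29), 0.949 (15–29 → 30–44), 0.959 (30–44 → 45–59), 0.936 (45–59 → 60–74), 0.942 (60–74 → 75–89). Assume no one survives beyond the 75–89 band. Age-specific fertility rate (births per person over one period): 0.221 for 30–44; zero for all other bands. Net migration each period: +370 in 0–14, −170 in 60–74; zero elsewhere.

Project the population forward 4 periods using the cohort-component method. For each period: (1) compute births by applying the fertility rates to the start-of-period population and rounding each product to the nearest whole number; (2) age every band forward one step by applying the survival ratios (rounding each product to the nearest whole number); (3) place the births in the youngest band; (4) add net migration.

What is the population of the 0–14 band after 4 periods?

1102

Period 1:
Births: 14700 * 0.221 = 3249
15–29: 17200 * 0.965 = 16598
30–44: 15200 * 0.949 = 14425
45–59: 14700 * 0.959 = 14097
60–74: 18100 * 0.936 = 16942
75–89: 13200 * 0.942 = 12434
Net migration: 0–14 + 370 → 3619; 60–74 − 170 → 16772
→ [3619, 16598, 14425, 14097, 16772, 12434]
Period 2:
Births: 14425 * 0.221 = 3188
15–29: 3619 * 0.965 = 3492
30–44: 16598 * 0.949 = 15752
45–59: 14425 * 0.959 = 13834
60–74: 14097 * 0.936 = 13195
75–89: 16772 * 0.942 = 15799
Net migration: 0–14 + 370 → 3558; 60–74 − 170 → 13025
→ [3558, 3492, 15752, 13834, 13025, 15799]
Period 3:
Births: 15752 * 0.221 = 3481
15–29: 3558 * 0.965 = 3433
30–44: 3492 * 0.949 = 3314
45–59: 15752 * 0.959 = 15106
60–74: 13834 * 0.936 = 12949
75–89: 13025 * 0.942 = 12270
Net migration: 0–14 + 370 → 3851; 60–74 − 170 → 12779
→ [3851, 3433, 3314, 15106, 12779, 12270]
Period 4:
Births: 3314 * 0.221 = 732
15–29: 3851 * 0.965 = 3716
30–44: 3433 * 0.949 = 3258
45–59: 3314 * 0.959 = 3178
60–74: 15106 * 0.936 = 14139
75–89: 12779 * 0.942 = 12038
Net migration: 0–14 + 370 → 1102; 60–74 − 170 → 13969
→ [1102, 3716, 3258, 3178, 13969, 12038]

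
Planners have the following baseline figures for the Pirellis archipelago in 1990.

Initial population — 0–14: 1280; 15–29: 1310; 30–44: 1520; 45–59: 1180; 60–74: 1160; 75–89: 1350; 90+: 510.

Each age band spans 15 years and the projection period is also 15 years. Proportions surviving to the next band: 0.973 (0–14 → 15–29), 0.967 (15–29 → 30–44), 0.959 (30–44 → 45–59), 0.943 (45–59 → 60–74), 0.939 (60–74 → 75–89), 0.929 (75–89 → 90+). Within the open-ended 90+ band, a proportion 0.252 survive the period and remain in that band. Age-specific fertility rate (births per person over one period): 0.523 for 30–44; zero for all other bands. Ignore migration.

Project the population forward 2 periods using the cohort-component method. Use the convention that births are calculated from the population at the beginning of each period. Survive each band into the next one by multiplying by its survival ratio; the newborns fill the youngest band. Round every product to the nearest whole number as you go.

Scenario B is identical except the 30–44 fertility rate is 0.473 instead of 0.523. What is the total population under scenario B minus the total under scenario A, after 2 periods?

-138

— Period 1 —
Births: 1520 × 0.523 = 795
15–29: 1280 × 0.973 = 1245
30–44: 1310 × 0.967 = 1267
45–59: 1520 × 0.959 = 1458
60–74: 1180 × 0.943 = 1113
75–89: 1160 × 0.939 = 1089
90+: 1350 × 0.929 + 510 × 0.252 = 1254 + 129 = 1383
→ [795, 1245, 1267, 1458, 1113, 1089, 1383]
— Period 2 —
Births: 1267 × 0.523 = 663
15–29: 795 × 0.973 = 774
30–44: 1245 × 0.967 = 1204
45–59: 1267 × 0.959 = 1215
60–74: 1458 × 0.943 = 1375
75–89: 1113 × 0.939 = 1045
90+: 1089 × 0.929 + 1383 × 0.252 = 1012 + 349 = 1361
→ [663, 774, 1204, 1215, 1375, 1045, 1361]
Scenario A total after 2 periods: 7637
Scenario B projection —
— Period 1 —
Births: 1520 × 0.473 = 719
15–29: 1280 × 0.973 = 1245
30–44: 1310 × 0.967 = 1267
45–59: 1520 × 0.959 = 1458
60–74: 1180 × 0.943 = 1113
75–89: 1160 × 0.939 = 1089
90+: 1350 × 0.929 + 510 × 0.252 = 1254 + 129 = 1383
→ [719, 1245, 1267, 1458, 1113, 1089, 1383]
— Period 2 —
Births: 1267 × 0.473 = 599
15–29: 719 × 0.973 = 700
30–44: 1245 × 0.967 = 1204
45–59: 1267 × 0.959 = 1215
60–74: 1458 × 0.943 = 1375
75–89: 1113 × 0.939 = 1045
90+: 1089 × 0.929 + 1383 × 0.252 = 1012 + 349 = 1361
→ [599, 700, 1204, 1215, 1375, 1045, 1361]
Scenario B total after 2 periods: 7499
Difference B − A = 7499 − 7637 = -138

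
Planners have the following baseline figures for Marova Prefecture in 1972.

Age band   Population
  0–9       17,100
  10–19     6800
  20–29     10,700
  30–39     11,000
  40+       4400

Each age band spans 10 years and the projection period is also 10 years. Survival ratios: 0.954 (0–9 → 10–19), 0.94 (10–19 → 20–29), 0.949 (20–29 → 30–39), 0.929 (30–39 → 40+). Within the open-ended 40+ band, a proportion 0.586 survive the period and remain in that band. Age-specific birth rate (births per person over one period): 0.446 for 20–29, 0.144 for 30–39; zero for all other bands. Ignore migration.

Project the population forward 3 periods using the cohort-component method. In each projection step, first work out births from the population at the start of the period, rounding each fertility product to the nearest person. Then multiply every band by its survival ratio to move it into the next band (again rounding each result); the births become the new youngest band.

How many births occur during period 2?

— Period 1 —
Births: 10700 × 0.446 = 4772 ; 11000 × 0.144 = 1584 → 6356
10–19: 17100 × 0.954 = 16313
20–29: 6800 × 0.94 = 6392
30–39: 10700 × 0.949 = 10154
40+: 11000 × 0.929 + 4400 × 0.586 = 10219 + 2578 = 12797
Population now: 0–9=6356, 10–19=16313, 20–29=6392, 30–39=10154, 40+=12797
— Period 2 —
Births: 6392 × 0.446 = 2851 ; 10154 × 0.144 = 1462 → 4313
10–19: 6356 × 0.954 = 6064
20–29: 16313 × 0.94 = 15334
30–39: 6392 × 0.949 = 6066
40+: 10154 × 0.929 + 12797 × 0.586 = 9433 + 7499 = 16932
Population now: 0–9=4313, 10–19=6064, 20–29=15334, 30–39=6066, 40+=16932

4313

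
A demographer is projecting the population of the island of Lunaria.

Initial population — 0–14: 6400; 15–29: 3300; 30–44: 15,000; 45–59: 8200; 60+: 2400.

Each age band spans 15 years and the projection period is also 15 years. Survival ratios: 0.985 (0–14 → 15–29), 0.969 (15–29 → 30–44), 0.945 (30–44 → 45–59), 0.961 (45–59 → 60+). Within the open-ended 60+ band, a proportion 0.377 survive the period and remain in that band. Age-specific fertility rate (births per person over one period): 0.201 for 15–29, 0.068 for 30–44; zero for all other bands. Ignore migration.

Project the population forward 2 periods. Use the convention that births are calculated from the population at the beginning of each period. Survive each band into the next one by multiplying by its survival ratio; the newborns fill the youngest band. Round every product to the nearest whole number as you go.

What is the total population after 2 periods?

29207

Let group 1 be 0–14 through group 5 = 60+.
[period 1]
Births: 3300 * 0.201 = 663 ; 15000 * 0.068 = 1020 — total 1683
Group 2: 6400 * 0.985 = 6304
Group 3: 3300 * 0.969 = 3198
Group 4: 15000 * 0.945 = 14175
Group 5: 8200 * 0.961 + 2400 * 0.377 = 7880 + 905 = 8785
→ [1683, 6304, 3198, 14175, 8785]
[period 2]
Births: 6304 * 0.201 = 1267 ; 3198 * 0.068 = 217 — total 1484
Group 2: 1683 * 0.985 = 1658
Group 3: 6304 * 0.969 = 6109
Group 4: 3198 * 0.945 = 3022
Group 5: 14175 * 0.961 + 8785 * 0.377 = 13622 + 3312 = 16934
→ [1484, 1658, 6109, 3022, 16934]
Total after period 2: 1484 + 1658 + 6109 + 3022 + 16934 = 29207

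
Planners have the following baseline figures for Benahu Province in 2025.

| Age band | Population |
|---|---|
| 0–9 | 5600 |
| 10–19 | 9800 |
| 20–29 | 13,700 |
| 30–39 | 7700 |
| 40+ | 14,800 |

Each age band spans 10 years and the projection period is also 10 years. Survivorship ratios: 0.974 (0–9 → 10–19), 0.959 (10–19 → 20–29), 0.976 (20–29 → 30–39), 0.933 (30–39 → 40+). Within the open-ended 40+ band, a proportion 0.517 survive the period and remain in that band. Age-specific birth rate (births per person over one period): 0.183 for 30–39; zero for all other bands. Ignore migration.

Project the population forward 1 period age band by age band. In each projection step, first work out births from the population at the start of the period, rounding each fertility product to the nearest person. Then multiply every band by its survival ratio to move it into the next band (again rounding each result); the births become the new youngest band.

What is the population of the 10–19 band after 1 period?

5454

Let group 1 be 0–9 through group 5 = 40+.
Period 1:
Births: 7700 × 0.183 = 1409
Group 2: 5600 × 0.974 = 5454
Group 3: 9800 × 0.959 = 9398
Group 4: 13700 × 0.976 = 13371
Group 5: 7700 × 0.933 + 14800 × 0.517 = 7184 + 7652 = 14836
Population now: 0–9=1409, 10–19=5454, 20–29=9398, 30–39=13371, 40+=14836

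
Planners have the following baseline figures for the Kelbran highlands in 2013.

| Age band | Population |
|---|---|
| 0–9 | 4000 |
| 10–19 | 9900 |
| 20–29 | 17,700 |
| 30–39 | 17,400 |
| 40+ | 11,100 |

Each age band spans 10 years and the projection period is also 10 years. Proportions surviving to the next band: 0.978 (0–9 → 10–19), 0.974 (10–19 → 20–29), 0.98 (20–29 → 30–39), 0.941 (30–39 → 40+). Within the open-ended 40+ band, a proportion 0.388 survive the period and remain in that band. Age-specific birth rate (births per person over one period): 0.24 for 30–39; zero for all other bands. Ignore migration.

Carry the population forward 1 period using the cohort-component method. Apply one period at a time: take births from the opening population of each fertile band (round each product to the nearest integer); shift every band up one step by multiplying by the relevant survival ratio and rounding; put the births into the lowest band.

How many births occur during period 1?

4176

Period 1.
Births: 17400 * 0.24 = 4176
10–19: 4000 * 0.978 = 3912
20–29: 9900 * 0.974 = 9643
30–39: 17700 * 0.98 = 17346
40+: 17400 * 0.941 + 11100 * 0.388 = 16373 + 4307 = 20680
Giving 4176 / 3912 / 9643 / 17346 / 20680.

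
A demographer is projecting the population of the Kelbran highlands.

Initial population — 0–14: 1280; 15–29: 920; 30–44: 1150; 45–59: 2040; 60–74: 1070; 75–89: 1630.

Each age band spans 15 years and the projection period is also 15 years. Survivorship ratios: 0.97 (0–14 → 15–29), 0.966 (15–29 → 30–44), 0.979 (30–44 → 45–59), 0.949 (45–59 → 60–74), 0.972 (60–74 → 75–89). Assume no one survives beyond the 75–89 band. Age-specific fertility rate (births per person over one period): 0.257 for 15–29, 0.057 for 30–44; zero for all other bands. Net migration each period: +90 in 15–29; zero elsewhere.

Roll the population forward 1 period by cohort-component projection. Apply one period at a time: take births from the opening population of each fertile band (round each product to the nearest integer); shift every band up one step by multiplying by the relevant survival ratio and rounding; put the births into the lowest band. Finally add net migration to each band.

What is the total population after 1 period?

6625

Call the groups 1 to 6, youngest first.
Period 1.
Births: 920 × 0.257 = 236  |  1150 × 0.057 = 66 → total 302
Group 2: 1280 × 0.97 = 1242
Group 3: 920 × 0.966 = 889
Group 4: 1150 × 0.979 = 1126
Group 5: 2040 × 0.949 = 1936
Group 6: 1070 × 0.972 = 1040
Net migration: Group 2 + 90 → 1332
Population now: 0–14=302, 15–29=1332, 30–44=889, 45–59=1126, 60–74=1936, 75–89=1040
Total after period 1: 302 + 1332 + 889 + 1126 + 1936 + 1040 = 6625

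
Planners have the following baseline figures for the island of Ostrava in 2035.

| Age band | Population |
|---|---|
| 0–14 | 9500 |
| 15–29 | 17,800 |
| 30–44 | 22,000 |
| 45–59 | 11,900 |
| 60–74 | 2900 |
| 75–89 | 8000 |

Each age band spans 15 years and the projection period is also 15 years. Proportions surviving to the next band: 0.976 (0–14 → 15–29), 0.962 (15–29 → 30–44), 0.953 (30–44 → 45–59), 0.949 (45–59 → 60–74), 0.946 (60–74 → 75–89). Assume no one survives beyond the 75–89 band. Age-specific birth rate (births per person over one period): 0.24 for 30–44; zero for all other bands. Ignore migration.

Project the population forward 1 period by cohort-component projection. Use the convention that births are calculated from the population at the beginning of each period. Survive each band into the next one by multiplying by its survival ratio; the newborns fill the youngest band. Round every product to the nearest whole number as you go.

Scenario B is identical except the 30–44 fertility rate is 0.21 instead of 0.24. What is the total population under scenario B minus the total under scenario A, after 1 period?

Numbering the groups 1..6 from youngest to oldest:
Period 1:
Births: 22000 × 0.24 = 5280
Group 2: 9500 × 0.976 = 9272
Group 3: 17800 × 0.962 = 17124
Group 4: 22000 × 0.953 = 20966
Group 5: 11900 × 0.949 = 11293
Group 6: 2900 × 0.946 = 2743
End of period: [5280, 9272, 17124, 20966, 11293, 2743]
Scenario A total after 1 period: 66678
Scenario B projection —
Period 1:
Births: 22000 × 0.21 = 4620
Group 2: 9500 × 0.976 = 9272
Group 3: 17800 × 0.962 = 17124
Group 4: 22000 × 0.953 = 20966
Group 5: 11900 × 0.949 = 11293
Group 6: 2900 × 0.946 = 2743
End of period: [4620, 9272, 17124, 20966, 11293, 2743]
Scenario B total after 1 period: 66018
Difference B − A = 66018 − 66678 = -660

-660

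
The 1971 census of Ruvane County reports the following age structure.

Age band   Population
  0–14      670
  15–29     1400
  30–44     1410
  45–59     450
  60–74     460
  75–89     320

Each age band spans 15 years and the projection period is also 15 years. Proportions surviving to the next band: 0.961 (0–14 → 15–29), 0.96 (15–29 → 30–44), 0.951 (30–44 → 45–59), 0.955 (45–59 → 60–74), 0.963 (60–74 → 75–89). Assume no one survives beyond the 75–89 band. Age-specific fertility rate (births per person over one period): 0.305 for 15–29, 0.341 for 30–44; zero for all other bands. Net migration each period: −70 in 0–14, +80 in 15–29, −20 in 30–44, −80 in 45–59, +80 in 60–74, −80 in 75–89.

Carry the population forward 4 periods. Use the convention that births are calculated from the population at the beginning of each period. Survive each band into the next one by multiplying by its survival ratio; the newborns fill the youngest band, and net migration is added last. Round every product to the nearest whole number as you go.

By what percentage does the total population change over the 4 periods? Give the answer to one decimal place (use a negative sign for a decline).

-16.6

Period 1.
Births: 1400 × 0.305 = 427 ; 1410 × 0.341 = 481 → total 908
15–29: 670 × 0.961 = 644
30–44: 1400 × 0.96 = 1344
45–59: 1410 × 0.951 = 1341
60–74: 450 × 0.955 = 430
75–89: 460 × 0.963 = 443
Net migration: 0–14 − 70 → 838; 15–29 + 80 → 724; 30–44 − 20 → 1324; 45–59 − 80 → 1261; 60–74 + 80 → 510; 75–89 − 80 → 363
Population now: 0–14=838, 15–29=724, 30–44=1324, 45–59=1261, 60–74=510, 75–89=363
Period 2.
Births: 724 × 0.305 = 221 ; 1324 × 0.341 = 451 → total 672
15–29: 838 × 0.961 = 805
30–44: 724 × 0.96 = 695
45–59: 1324 × 0.951 = 1259
60–74: 1261 × 0.955 = 1204
75–89: 510 × 0.963 = 491
Net migration: 0–14 − 70 → 602; 15–29 + 80 → 885; 30–44 − 20 → 675; 45–59 − 80 → 1179; 60–74 + 80 → 1284; 75–89 − 80 → 411
Population now: 0–14=602, 15–29=885, 30–44=675, 45–59=1179, 60–74=1284, 75–89=411
Period 3.
Births: 885 × 0.305 = 270 ; 675 × 0.341 = 230 → total 500
15–29: 602 × 0.961 = 579
30–44: 885 × 0.96 = 850
45–59: 675 × 0.951 = 642
60–74: 1179 × 0.955 = 1126
75–89: 1284 × 0.963 = 1236
Net migration: 0–14 − 70 → 430; 15–29 + 80 → 659; 30–44 − 20 → 830; 45–59 − 80 → 562; 60–74 + 80 → 1206; 75–89 − 80 → 1156
Population now: 0–14=430, 15–29=659, 30–44=830, 45–59=562, 60–74=1206, 75–89=1156
Period 4.
Births: 659 × 0.305 = 201 ; 830 × 0.341 = 283 → total 484
15–29: 430 × 0.961 = 413
30–44: 659 × 0.96 = 633
45–59: 830 × 0.951 = 789
60–74: 562 × 0.955 = 537
75–89: 1206 × 0.963 = 1161
Net migration: 0–14 − 70 → 414; 15–29 + 80 → 493; 30–44 − 20 → 613; 45–59 − 80 → 709; 60–74 + 80 → 617; 75–89 − 80 → 1081
Population now: 0–14=414, 15–29=493, 30–44=613, 45–59=709, 60–74=617, 75–89=1081
Total: 4710 → 3927; change = -783; percentage change = -16.6%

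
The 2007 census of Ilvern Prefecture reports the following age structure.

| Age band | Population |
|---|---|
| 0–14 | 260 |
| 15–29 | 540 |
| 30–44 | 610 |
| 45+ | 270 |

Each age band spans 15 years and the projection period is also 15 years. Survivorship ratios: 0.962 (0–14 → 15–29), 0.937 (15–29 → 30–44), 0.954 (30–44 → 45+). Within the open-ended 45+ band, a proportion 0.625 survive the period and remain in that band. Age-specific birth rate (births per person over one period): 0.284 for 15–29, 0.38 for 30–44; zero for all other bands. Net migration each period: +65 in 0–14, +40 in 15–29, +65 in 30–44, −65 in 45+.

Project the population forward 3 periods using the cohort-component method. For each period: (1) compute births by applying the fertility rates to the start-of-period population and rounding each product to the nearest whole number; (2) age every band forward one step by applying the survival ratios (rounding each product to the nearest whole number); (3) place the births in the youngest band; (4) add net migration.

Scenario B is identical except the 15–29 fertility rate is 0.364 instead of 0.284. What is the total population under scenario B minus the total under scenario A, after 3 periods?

116

[period 1]
Births: 540 × 0.284 = 153 ; 610 × 0.38 = 232 → 385
15–29: 260 × 0.962 = 250
30–44: 540 × 0.937 = 506
45+: 610 × 0.954 + 270 × 0.625 = 582 + 169 = 751
Net migration: 0–14 + 65 → 450; 15–29 + 40 → 290; 30–44 + 65 → 571; 45+ − 65 → 686
→ [450, 290, 571, 686]
[period 2]
Births: 290 × 0.284 = 82 ; 571 × 0.38 = 217 → 299
15–29: 450 × 0.962 = 433
30–44: 290 × 0.937 = 272
45+: 571 × 0.954 + 686 × 0.625 = 545 + 429 = 974
Net migration: 0–14 + 65 → 364; 15–29 + 40 → 473; 30–44 + 65 → 337; 45+ − 65 → 909
→ [364, 473, 337, 909]
[period 3]
Births: 473 × 0.284 = 134 ; 337 × 0.38 = 128 → 262
15–29: 364 × 0.962 = 350
30–44: 473 × 0.937 = 443
45+: 337 × 0.954 + 909 × 0.625 = 321 + 568 = 889
Net migration: 0–14 + 65 → 327; 15–29 + 40 → 390; 30–44 + 65 → 508; 45+ − 65 → 824
→ [327, 390, 508, 824]
Scenario A total after 3 periods: 2049
Scenario B projection —
[period 1]
Births: 540 × 0.364 = 197 ; 610 × 0.38 = 232 → 429
15–29: 260 × 0.962 = 250
30–44: 540 × 0.937 = 506
45+: 610 × 0.954 + 270 × 0.625 = 582 + 169 = 751
Net migration: 0–14 + 65 → 494; 15–29 + 40 → 290; 30–44 + 65 → 571; 45+ − 65 → 686
→ [494, 290, 571, 686]
[period 2]
Births: 290 × 0.364 = 106 ; 571 × 0.38 = 217 → 323
15–29: 494 × 0.962 = 475
30–44: 290 × 0.937 = 272
45+: 571 × 0.954 + 686 × 0.625 = 545 + 429 = 974
Net migration: 0–14 + 65 → 388; 15–29 + 40 → 515; 30–44 + 65 → 337; 45+ − 65 → 909
→ [388, 515, 337, 909]
[period 3]
Births: 515 × 0.364 = 187 ; 337 × 0.38 = 128 → 315
15–29: 388 × 0.962 = 373
30–44: 515 × 0.937 = 483
45+: 337 × 0.954 + 909 × 0.625 = 321 + 568 = 889
Net migration: 0–14 + 65 → 380; 15–29 + 40 → 413; 30–44 + 65 → 548; 45+ − 65 → 824
→ [380, 413, 548, 824]
Scenario B total after 3 periods: 2165
Difference B − A = 2165 − 2049 = 116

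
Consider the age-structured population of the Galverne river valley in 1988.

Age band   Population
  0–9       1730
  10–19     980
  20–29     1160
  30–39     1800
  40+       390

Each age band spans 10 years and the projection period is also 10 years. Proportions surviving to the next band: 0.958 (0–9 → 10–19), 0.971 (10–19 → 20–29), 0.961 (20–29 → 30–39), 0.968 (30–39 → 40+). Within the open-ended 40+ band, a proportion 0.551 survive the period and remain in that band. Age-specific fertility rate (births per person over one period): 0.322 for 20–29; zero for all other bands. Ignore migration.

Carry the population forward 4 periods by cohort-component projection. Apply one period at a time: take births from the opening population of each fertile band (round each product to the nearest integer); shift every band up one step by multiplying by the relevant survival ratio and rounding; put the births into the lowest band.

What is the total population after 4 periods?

3867

After projecting period 1:
Births: 1160 * 0.322 = 374
10–19: 1730 * 0.958 = 1657
20–29: 980 * 0.971 = 952
30–39: 1160 * 0.961 = 1115
40+: 1800 * 0.968 + 390 * 0.551 = 1742 + 215 = 1957
Population now: 0–9=374, 10–19=1657, 20–29=952, 30–39=1115, 40+=1957
After projecting period 2:
Births: 952 * 0.322 = 307
10–19: 374 * 0.958 = 358
20–29: 1657 * 0.971 = 1609
30–39: 952 * 0.961 = 915
40+: 1115 * 0.968 + 1957 * 0.551 = 1079 + 1078 = 2157
Population now: 0–9=307, 10–19=358, 20–29=1609, 30–39=915, 40+=2157
After projecting period 3:
Births: 1609 * 0.322 = 518
10–19: 307 * 0.958 = 294
20–29: 358 * 0.971 = 348
30–39: 1609 * 0.961 = 1546
40+: 915 * 0.968 + 2157 * 0.551 = 886 + 1189 = 2075
Population now: 0–9=518, 10–19=294, 20–29=348, 30–39=1546, 40+=2075
After projecting period 4:
Births: 348 * 0.322 = 112
10–19: 518 * 0.958 = 496
20–29: 294 * 0.971 = 285
30–39: 348 * 0.961 = 334
40+: 1546 * 0.968 + 2075 * 0.551 = 1497 + 1143 = 2640
Population now: 0–9=112, 10–19=496, 20–29=285, 30–39=334, 40+=2640
Total after period 4: 112 + 496 + 285 + 334 + 2640 = 3867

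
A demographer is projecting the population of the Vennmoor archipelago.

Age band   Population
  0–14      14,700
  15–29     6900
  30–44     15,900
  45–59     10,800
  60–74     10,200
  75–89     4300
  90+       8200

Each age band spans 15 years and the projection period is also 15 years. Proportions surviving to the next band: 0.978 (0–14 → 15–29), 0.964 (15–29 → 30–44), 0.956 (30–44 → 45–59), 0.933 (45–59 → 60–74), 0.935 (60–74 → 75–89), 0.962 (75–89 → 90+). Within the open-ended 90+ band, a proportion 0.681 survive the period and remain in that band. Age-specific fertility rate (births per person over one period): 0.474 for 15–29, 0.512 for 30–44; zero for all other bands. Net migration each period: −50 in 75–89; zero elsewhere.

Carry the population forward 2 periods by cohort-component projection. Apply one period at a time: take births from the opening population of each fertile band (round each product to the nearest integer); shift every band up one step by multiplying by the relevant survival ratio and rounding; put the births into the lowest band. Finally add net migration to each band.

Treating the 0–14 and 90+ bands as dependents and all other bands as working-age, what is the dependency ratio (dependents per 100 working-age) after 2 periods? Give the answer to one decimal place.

47.3

Call the bands 1 to 7, youngest first.
[period 1]
Births: 6900 × 0.474 = 3271  |  15900 × 0.512 = 8141 ⇒ total 11412
Band 2: 14700 × 0.978 = 14377
Band 3: 6900 × 0.964 = 6652
Band 4: 15900 × 0.956 = 15200
Band 5: 10800 × 0.933 = 10076
Band 6: 10200 × 0.935 = 9537
Band 7: 4300 × 0.962 + 8200 × 0.681 = 4137 + 5584 = 9721
Net migration: Band 6 − 50 → 9487
Population now: 0–14=11412, 15–29=14377, 30–44=6652, 45–59=15200, 60–74=10076, 75–89=9487, 90+=9721
[period 2]
Births: 14377 × 0.474 = 6815  |  6652 × 0.512 = 3406 ⇒ total 10221
Band 2: 11412 × 0.978 = 11161
Band 3: 14377 × 0.964 = 13859
Band 4: 6652 × 0.956 = 6359
Band 5: 15200 × 0.933 = 14182
Band 6: 10076 × 0.935 = 9421
Band 7: 9487 × 0.962 + 9721 × 0.681 = 9126 + 6620 = 15746
Net migration: Band 6 − 50 → 9371
Population now: 0–14=10221, 15–29=11161, 30–44=13859, 45–59=6359, 60–74=14182, 75–89=9371, 90+=15746
Dependents (band 0–14 + band 90+) = 10221 + 15746 = 25967; working-age = 54932; ratio = 25967/54932 × 100 = 47.3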